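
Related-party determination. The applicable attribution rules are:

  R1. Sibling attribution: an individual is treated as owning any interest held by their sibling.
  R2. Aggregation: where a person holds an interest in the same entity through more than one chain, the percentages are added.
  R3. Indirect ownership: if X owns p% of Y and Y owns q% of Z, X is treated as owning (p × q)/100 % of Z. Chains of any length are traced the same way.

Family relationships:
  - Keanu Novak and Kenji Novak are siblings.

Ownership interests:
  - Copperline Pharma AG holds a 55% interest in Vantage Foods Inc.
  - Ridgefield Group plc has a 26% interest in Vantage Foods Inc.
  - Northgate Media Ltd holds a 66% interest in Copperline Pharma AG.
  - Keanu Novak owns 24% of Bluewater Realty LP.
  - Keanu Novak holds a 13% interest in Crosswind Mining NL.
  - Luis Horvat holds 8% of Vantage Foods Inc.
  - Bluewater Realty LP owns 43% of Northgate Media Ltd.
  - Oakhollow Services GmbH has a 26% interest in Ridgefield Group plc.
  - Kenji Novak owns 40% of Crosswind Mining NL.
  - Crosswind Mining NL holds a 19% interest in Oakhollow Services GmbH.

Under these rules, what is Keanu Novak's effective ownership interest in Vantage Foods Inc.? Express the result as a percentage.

4.426892%

By sibling attribution (R1), Keanu Novak is treated as also owning Kenji Novak's interest in Crosswind Mining NL, giving 13% + 40% = 53%.
Chain via Crosswind Mining NL → Oakhollow Services GmbH → Ridgefield Group plc (R3): 53% × 19% × 26% × 26% = 0.680732% of Vantage Foods Inc.
Chain via Bluewater Realty LP → Northgate Media Ltd → Copperline Pharma AG (R3): 24% × 43% × 66% × 55% = 3.74616% of Vantage Foods Inc.
Aggregating (R2): 0.680732% + 3.74616% = 4.426892%.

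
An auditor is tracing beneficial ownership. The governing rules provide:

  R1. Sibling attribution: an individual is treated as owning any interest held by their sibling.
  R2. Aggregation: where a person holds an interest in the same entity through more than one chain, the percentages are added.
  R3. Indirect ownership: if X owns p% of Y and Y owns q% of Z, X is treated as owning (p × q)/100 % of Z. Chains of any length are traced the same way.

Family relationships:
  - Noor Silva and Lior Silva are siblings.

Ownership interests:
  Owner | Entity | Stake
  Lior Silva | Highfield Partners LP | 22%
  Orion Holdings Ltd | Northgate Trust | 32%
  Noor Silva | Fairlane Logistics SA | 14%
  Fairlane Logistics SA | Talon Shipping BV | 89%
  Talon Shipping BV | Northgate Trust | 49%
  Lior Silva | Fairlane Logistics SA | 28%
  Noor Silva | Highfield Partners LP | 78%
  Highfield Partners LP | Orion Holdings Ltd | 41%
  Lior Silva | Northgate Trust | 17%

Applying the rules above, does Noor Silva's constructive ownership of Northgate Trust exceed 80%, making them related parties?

No

By sibling attribution (R1), Noor Silva is treated as also owning Lior Silva's interest in Fairlane Logistics SA, giving 14% + 28% = 42%.
By sibling attribution (R1), Noor Silva is treated as also owning Lior Silva's interest in Highfield Partners LP, giving 78% + 22% = 100%.
By sibling attribution (R1), Noor Silva is treated as owning Lior Silva's 17% interest in Northgate Trust.
Chain via Fairlane Logistics SA → Talon Shipping BV (R3): 42% × 89% × 49% = 18.3162% of Northgate Trust.
Chain via Highfield Partners LP → Orion Holdings Ltd (R3): 100% × 41% × 32% = 13.12% of Northgate Trust.
Direct interest in Northgate Trust: 17%.
Aggregating (R2): 18.3162% + 13.12% + 17% = 48.4362%.
48.4362% does not exceed the 80% threshold, so Noor is not a related party to Northgate Trust.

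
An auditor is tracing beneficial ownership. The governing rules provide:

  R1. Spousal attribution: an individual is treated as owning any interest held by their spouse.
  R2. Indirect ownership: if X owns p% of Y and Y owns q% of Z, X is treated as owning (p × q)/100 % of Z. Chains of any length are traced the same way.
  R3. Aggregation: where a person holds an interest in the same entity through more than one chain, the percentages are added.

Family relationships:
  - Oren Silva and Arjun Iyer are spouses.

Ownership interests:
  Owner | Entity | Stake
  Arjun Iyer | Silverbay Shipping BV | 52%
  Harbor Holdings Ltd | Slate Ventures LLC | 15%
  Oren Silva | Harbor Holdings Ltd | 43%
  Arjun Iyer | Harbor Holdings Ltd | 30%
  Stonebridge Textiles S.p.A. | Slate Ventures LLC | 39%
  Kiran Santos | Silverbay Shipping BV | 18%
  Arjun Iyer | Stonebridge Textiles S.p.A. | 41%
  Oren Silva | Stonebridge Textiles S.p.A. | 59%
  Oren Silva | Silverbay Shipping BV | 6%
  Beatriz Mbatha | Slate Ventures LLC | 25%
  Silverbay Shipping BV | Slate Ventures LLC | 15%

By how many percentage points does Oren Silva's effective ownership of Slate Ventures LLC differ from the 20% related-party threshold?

38.65

By spousal attribution (R1), Oren Silva is treated as also owning Arjun Iyer's interest in Stonebridge Textiles S.p.A, giving 59% + 41% = 100%.
By spousal attribution (R1), Oren Silva is treated as also owning Arjun Iyer's interest in Silverbay Shipping BV, giving 6% + 52% = 58%.
By spousal attribution (R1), Oren Silva is treated as also owning Arjun Iyer's interest in Harbor Holdings Ltd, giving 43% + 30% = 73%.
Chain via Stonebridge Textiles S.p.A. (R2): 100% × 39% = 39% of Slate Ventures LLC.
Chain via Silverbay Shipping BV (R2): 58% × 15% = 8.7% of Slate Ventures LLC.
Chain via Harbor Holdings Ltd (R2): 73% × 15% = 10.95% of Slate Ventures LLC.
Aggregating (R3): 39% + 8.7% + 10.95% = 58.65%.
58.65% exceeds the 20% threshold by 38.65 percentage points.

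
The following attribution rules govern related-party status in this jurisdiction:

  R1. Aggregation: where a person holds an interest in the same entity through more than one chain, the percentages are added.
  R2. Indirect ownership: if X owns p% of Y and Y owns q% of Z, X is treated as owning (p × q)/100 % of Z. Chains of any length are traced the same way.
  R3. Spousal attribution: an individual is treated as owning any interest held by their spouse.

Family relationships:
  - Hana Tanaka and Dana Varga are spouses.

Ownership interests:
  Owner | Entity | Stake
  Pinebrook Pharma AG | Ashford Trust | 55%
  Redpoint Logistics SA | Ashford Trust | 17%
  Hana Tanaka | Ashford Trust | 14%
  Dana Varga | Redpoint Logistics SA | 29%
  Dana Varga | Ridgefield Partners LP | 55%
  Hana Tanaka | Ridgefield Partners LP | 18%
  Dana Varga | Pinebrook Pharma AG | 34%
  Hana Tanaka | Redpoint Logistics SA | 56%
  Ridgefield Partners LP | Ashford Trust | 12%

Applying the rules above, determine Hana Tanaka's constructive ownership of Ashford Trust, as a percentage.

By spousal attribution (R3), Hana Tanaka is treated as also owning Dana Varga's interest in Redpoint Logistics SA, giving 56% + 29% = 85%.
By spousal attribution (R3), Hana Tanaka is treated as also owning Dana Varga's interest in Ridgefield Partners LP, giving 18% + 55% = 73%.
By spousal attribution (R3), Hana Tanaka is treated as owning Dana Varga's 34% interest in Pinebrook Pharma AG.
Chain via Redpoint Logistics SA (R2): 85% × 17% = 14.45% of Ashford Trust.
Chain via Ridgefield Partners LP (R2): 73% × 12% = 8.76% of Ashford Trust.
Direct interest in Ashford Trust: 14%.
Chain via Pinebrook Pharma AG (R2): 34% × 55% = 18.7% of Ashford Trust.
Aggregating (R1): 14.45% + 8.76% + 14% + 18.7% = 55.91%.

55.91%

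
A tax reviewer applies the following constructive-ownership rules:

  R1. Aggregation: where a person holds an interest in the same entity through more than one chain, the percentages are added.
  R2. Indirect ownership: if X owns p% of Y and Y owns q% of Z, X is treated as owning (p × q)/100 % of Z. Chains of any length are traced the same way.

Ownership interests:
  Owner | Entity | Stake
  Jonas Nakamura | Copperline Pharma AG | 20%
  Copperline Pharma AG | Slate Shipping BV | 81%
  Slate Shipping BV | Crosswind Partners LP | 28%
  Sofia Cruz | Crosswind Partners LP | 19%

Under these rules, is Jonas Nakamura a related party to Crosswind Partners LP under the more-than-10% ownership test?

No

Chain via Copperline Pharma AG → Slate Shipping BV (R2): 20% × 81% × 28% = 4.536% of Crosswind Partners LP.
4.536% does not exceed the 10% threshold, so Jonas is not a related party to Crosswind Partners LP.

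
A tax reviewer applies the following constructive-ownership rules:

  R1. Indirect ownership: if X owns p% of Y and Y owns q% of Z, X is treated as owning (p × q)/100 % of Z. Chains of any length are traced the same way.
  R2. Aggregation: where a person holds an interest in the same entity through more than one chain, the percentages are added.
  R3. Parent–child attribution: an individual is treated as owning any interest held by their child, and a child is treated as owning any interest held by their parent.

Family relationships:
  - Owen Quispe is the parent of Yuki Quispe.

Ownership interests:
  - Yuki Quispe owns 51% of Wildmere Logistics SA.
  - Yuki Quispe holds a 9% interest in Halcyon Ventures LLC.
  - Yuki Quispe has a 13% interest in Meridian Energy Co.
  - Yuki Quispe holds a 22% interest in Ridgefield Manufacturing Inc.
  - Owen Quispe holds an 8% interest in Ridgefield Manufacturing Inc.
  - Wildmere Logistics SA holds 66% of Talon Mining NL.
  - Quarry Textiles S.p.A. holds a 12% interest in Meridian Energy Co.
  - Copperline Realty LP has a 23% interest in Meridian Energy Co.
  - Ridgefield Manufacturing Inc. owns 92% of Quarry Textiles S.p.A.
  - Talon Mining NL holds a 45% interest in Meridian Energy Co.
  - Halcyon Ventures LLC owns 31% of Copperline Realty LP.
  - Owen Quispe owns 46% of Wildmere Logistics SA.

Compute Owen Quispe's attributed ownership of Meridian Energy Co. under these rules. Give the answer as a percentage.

By parent–child attribution (R3), Owen Quispe is treated as also owning Yuki Quispe's interest in Wildmere Logistics SA, giving 46% + 51% = 97%.
By parent–child attribution (R3), Owen Quispe is treated as also owning Yuki Quispe's interest in Ridgefield Manufacturing Inc, giving 8% + 22% = 30%.
By parent–child attribution (R3), Owen Quispe is treated as owning Yuki Quispe's 9% interest in Halcyon Ventures LLC.
By parent–child attribution (R3), Owen Quispe is treated as owning Yuki Quispe's 13% interest in Meridian Energy Co.
Chain via Wildmere Logistics SA → Talon Mining NL (R1): 97% × 66% × 45% = 28.809% of Meridian Energy Co.
Chain via Ridgefield Manufacturing Inc. → Quarry Textiles S.p.A. (R1): 30% × 92% × 12% = 3.312% of Meridian Energy Co.
Chain via Halcyon Ventures LLC → Copperline Realty LP (R1): 9% × 31% × 23% = 0.6417% of Meridian Energy Co.
Direct interest in Meridian Energy Co: 13%.
Aggregating (R2): 28.809% + 3.312% + 0.6417% + 13% = 45.7627%.

45.7627%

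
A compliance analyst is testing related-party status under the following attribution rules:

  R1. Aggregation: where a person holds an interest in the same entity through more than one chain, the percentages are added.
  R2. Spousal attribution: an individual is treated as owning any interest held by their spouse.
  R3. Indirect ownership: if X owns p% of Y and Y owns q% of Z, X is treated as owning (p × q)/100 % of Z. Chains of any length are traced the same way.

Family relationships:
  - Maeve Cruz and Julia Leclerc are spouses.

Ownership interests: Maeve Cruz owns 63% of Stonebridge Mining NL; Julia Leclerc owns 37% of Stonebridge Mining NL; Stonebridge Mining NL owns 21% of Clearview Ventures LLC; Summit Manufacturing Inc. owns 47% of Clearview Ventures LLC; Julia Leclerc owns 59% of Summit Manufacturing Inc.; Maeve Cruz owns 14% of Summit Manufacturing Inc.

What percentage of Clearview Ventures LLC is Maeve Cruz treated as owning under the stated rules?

55.31%

By spousal attribution (R2), Maeve Cruz is treated as also owning Julia Leclerc's interest in Summit Manufacturing Inc, giving 14% + 59% = 73%.
By spousal attribution (R2), Maeve Cruz is treated as also owning Julia Leclerc's interest in Stonebridge Mining NL, giving 63% + 37% = 100%.
Chain via Summit Manufacturing Inc. (R3): 73% × 47% = 34.31% of Clearview Ventures LLC.
Chain via Stonebridge Mining NL (R3): 100% × 21% = 21% of Clearview Ventures LLC.
Aggregating (R1): 34.31% + 21% = 55.31%.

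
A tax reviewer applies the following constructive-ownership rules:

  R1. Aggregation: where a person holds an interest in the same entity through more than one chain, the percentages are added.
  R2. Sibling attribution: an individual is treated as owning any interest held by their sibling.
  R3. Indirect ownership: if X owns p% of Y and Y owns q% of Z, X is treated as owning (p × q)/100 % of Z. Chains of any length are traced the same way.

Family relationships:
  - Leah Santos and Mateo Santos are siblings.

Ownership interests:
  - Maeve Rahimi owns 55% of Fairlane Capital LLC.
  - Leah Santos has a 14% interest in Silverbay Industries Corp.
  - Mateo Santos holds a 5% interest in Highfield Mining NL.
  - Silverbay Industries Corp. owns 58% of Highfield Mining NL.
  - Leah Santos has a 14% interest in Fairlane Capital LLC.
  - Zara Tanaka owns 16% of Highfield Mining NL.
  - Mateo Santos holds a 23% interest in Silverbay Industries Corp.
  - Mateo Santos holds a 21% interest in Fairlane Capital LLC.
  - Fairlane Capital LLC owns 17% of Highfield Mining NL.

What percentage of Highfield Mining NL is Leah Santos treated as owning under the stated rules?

32.41%

By sibling attribution (R2), Leah Santos is treated as also owning Mateo Santos's interest in Fairlane Capital LLC, giving 14% + 21% = 35%.
By sibling attribution (R2), Leah Santos is treated as also owning Mateo Santos's interest in Silverbay Industries Corp, giving 14% + 23% = 37%.
By sibling attribution (R2), Leah Santos is treated as owning Mateo Santos's 5% interest in Highfield Mining NL.
Chain via Fairlane Capital LLC (R3): 35% × 17% = 5.95% of Highfield Mining NL.
Chain via Silverbay Industries Corp. (R3): 37% × 58% = 21.46% of Highfield Mining NL.
Direct interest in Highfield Mining NL: 5%.
Aggregating (R1): 5.95% + 21.46% + 5% = 32.41%.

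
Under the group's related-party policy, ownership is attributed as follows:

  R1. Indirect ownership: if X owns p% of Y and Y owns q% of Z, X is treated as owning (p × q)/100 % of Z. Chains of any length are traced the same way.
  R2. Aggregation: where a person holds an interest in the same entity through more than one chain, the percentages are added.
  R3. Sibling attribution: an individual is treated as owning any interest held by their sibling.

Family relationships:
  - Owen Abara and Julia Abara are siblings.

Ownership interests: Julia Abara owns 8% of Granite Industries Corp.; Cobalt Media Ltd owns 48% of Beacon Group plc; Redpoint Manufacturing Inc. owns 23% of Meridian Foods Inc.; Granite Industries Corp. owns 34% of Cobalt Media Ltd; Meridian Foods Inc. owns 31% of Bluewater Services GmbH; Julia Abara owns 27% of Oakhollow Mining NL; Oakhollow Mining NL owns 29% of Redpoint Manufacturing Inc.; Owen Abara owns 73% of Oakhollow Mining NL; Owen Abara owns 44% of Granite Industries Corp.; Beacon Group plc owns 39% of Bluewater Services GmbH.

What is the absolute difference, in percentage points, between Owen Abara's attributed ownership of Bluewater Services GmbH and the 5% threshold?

0.377396

By sibling attribution (R3), Owen Abara is treated as also owning Julia Abara's interest in Granite Industries Corp, giving 44% + 8% = 52%.
By sibling attribution (R3), Owen Abara is treated as also owning Julia Abara's interest in Oakhollow Mining NL, giving 73% + 27% = 100%.
Chain via Granite Industries Corp. → Cobalt Media Ltd → Beacon Group plc (R1): 52% × 34% × 48% × 39% = 3.309696% of Bluewater Services GmbH.
Chain via Oakhollow Mining NL → Redpoint Manufacturing Inc. → Meridian Foods Inc. (R1): 100% × 29% × 23% × 31% = 2.0677% of Bluewater Services GmbH.
Aggregating (R2): 3.309696% + 2.0677% = 5.377396%.
5.377396% exceeds the 5% threshold by 0.377396 percentage points.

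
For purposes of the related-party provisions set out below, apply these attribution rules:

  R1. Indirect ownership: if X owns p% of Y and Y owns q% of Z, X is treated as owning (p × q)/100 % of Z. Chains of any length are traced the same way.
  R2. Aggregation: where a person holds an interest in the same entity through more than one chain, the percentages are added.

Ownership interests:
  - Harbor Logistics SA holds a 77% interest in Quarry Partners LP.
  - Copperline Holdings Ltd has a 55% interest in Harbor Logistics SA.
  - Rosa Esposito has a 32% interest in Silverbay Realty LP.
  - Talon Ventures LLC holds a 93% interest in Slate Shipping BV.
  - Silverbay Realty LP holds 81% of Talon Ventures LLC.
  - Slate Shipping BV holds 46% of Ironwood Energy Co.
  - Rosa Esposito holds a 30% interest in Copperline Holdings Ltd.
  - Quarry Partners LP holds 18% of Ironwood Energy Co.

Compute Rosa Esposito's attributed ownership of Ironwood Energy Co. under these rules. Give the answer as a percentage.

13.375476%

Chain via Copperline Holdings Ltd → Harbor Logistics SA → Quarry Partners LP (R1): 30% × 55% × 77% × 18% = 2.2869% of Ironwood Energy Co.
Chain via Silverbay Realty LP → Talon Ventures LLC → Slate Shipping BV (R1): 32% × 81% × 93% × 46% = 11.088576% of Ironwood Energy Co.
Aggregating (R2): 2.2869% + 11.088576% = 13.375476%.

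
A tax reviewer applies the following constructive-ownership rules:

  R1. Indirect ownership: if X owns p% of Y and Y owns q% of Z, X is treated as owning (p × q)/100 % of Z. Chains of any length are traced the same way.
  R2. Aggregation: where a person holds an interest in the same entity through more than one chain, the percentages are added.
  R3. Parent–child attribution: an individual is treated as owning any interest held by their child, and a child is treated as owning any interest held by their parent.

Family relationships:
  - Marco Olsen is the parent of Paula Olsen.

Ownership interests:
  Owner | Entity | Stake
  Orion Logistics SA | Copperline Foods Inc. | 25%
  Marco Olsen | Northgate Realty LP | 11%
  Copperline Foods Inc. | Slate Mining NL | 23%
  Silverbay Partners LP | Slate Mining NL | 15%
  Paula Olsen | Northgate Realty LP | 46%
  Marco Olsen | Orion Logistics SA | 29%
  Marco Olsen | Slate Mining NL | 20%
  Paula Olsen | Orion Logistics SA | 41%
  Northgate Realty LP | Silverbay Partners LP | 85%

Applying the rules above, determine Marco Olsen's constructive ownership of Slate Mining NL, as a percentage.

31.2925%

By parent–child attribution (R3), Marco Olsen is treated as also owning Paula Olsen's interest in Northgate Realty LP, giving 11% + 46% = 57%.
By parent–child attribution (R3), Marco Olsen is treated as also owning Paula Olsen's interest in Orion Logistics SA, giving 29% + 41% = 70%.
Chain via Northgate Realty LP → Silverbay Partners LP (R1): 57% × 85% × 15% = 7.2675% of Slate Mining NL.
Chain via Orion Logistics SA → Copperline Foods Inc. (R1): 70% × 25% × 23% = 4.025% of Slate Mining NL.
Direct interest in Slate Mining NL: 20%.
Aggregating (R2): 7.2675% + 4.025% + 20% = 31.2925%.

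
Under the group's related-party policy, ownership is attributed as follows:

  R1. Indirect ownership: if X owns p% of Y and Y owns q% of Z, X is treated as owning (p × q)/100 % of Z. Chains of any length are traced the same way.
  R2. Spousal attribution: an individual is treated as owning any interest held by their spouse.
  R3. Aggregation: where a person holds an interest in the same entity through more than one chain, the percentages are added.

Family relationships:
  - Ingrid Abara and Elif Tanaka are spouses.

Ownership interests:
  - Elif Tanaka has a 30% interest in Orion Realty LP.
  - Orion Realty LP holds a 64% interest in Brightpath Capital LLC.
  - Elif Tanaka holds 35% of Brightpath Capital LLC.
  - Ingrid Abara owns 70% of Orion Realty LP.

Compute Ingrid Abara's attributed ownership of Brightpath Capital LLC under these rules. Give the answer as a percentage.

By spousal attribution (R2), Ingrid Abara is treated as also owning Elif Tanaka's interest in Orion Realty LP, giving 70% + 30% = 100%.
By spousal attribution (R2), Ingrid Abara is treated as owning Elif Tanaka's 35% interest in Brightpath Capital LLC.
Chain via Orion Realty LP (R1): 100% × 64% = 64% of Brightpath Capital LLC.
Direct interest in Brightpath Capital LLC: 35%.
Aggregating (R3): 64% + 35% = 99%.

99%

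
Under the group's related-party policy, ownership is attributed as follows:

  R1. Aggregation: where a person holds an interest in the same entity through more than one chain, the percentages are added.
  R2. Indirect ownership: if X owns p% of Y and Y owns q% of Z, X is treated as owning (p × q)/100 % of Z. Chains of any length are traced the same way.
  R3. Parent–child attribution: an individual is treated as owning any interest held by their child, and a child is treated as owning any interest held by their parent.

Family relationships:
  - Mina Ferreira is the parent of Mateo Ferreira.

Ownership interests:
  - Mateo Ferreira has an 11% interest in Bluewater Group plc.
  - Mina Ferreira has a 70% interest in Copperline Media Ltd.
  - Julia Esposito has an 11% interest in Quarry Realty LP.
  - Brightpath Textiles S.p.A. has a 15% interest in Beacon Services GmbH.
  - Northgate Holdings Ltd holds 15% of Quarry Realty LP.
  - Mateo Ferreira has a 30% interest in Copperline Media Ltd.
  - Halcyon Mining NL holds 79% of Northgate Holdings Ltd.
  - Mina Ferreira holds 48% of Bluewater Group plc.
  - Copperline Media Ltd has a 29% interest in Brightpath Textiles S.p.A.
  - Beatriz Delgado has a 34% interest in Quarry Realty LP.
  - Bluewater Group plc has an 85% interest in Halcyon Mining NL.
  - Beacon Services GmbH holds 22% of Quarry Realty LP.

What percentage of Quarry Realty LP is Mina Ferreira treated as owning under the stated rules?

By parent–child attribution (R3), Mina Ferreira is treated as also owning Mateo Ferreira's interest in Copperline Media Ltd, giving 70% + 30% = 100%.
By parent–child attribution (R3), Mina Ferreira is treated as also owning Mateo Ferreira's interest in Bluewater Group plc, giving 48% + 11% = 59%.
Chain via Copperline Media Ltd → Brightpath Textiles S.p.A. → Beacon Services GmbH (R2): 100% × 29% × 15% × 22% = 0.957% of Quarry Realty LP.
Chain via Bluewater Group plc → Halcyon Mining NL → Northgate Holdings Ltd (R2): 59% × 85% × 79% × 15% = 5.942775% of Quarry Realty LP.
Aggregating (R1): 0.957% + 5.942775% = 6.899775%.

6.899775%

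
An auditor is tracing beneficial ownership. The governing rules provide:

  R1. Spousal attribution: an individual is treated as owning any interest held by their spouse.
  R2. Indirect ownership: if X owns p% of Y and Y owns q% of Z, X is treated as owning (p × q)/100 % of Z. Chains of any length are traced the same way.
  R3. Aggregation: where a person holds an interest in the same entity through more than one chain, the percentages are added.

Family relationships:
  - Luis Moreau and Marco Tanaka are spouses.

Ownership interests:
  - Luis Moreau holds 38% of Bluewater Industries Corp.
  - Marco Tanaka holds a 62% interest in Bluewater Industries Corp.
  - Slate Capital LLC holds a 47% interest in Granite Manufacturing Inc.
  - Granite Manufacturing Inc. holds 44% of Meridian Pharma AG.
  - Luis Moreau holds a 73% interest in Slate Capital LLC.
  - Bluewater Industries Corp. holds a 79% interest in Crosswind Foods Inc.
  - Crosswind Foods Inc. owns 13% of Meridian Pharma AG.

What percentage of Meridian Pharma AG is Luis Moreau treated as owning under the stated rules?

By spousal attribution (R1), Luis Moreau is treated as also owning Marco Tanaka's interest in Bluewater Industries Corp, giving 38% + 62% = 100%.
Chain via Bluewater Industries Corp. → Crosswind Foods Inc. (R2): 100% × 79% × 13% = 10.27% of Meridian Pharma AG.
Chain via Slate Capital LLC → Granite Manufacturing Inc. (R2): 73% × 47% × 44% = 15.0964% of Meridian Pharma AG.
Aggregating (R3): 10.27% + 15.0964% = 25.3664%.

25.3664%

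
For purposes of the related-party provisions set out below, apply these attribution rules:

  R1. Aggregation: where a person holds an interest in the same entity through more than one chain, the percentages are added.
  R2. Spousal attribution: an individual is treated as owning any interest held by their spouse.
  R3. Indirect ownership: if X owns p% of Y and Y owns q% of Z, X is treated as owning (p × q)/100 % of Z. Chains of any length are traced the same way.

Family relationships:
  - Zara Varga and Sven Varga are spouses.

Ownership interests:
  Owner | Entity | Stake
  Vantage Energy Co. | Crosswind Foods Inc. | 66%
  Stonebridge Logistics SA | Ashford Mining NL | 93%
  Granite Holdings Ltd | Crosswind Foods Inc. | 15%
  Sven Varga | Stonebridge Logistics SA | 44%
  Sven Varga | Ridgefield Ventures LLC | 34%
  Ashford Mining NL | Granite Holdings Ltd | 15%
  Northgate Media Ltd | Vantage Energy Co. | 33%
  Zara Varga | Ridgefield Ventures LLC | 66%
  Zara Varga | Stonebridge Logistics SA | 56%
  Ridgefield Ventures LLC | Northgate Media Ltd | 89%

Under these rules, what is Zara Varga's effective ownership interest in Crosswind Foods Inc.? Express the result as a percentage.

By spousal attribution (R2), Zara Varga is treated as also owning Sven Varga's interest in Ridgefield Ventures LLC, giving 66% + 34% = 100%.
By spousal attribution (R2), Zara Varga is treated as also owning Sven Varga's interest in Stonebridge Logistics SA, giving 56% + 44% = 100%.
Chain via Ridgefield Ventures LLC → Northgate Media Ltd → Vantage Energy Co. (R3): 100% × 89% × 33% × 66% = 19.3842% of Crosswind Foods Inc.
Chain via Stonebridge Logistics SA → Ashford Mining NL → Granite Holdings Ltd (R3): 100% × 93% × 15% × 15% = 2.0925% of Crosswind Foods Inc.
Aggregating (R1): 19.3842% + 2.0925% = 21.4767%.

21.4767%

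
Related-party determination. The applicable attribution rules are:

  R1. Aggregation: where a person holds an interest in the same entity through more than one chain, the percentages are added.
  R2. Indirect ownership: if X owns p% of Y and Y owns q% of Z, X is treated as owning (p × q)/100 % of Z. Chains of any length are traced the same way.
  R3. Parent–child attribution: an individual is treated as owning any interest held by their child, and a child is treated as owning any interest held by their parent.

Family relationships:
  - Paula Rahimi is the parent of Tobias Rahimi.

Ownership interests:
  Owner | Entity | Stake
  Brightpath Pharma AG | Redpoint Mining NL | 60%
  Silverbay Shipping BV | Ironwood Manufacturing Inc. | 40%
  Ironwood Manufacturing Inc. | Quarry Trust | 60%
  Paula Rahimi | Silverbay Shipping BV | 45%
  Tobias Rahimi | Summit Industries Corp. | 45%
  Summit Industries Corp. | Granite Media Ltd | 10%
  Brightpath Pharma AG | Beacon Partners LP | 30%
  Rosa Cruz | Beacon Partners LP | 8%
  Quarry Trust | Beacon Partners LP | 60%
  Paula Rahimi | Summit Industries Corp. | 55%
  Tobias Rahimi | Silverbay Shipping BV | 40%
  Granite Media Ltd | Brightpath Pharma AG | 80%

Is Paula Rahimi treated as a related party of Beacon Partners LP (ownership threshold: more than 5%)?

By parent–child attribution (R3), Paula Rahimi is treated as also owning Tobias Rahimi's interest in Summit Industries Corp, giving 55% + 45% = 100%.
By parent–child attribution (R3), Paula Rahimi is treated as also owning Tobias Rahimi's interest in Silverbay Shipping BV, giving 45% + 40% = 85%.
Chain via Summit Industries Corp. → Granite Media Ltd → Brightpath Pharma AG (R2): 100% × 10% × 80% × 30% = 2.4% of Beacon Partners LP.
Chain via Silverbay Shipping BV → Ironwood Manufacturing Inc. → Quarry Trust (R2): 85% × 40% × 60% × 60% = 12.24% of Beacon Partners LP.
Aggregating (R1): 2.4% + 12.24% = 14.64%.
14.64% exceeds the 5% threshold, so Paula is a related party to Beacon Partners LP.

Yes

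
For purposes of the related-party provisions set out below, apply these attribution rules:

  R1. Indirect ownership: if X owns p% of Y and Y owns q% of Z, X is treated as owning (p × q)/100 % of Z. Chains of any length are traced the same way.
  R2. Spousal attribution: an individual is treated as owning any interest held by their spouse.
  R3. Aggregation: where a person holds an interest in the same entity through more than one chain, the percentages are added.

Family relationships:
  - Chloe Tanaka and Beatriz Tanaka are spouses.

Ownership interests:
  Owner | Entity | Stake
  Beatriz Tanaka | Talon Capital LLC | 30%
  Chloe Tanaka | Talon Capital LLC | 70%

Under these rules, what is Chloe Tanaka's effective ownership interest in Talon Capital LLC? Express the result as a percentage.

By spousal attribution (R2), Chloe Tanaka is treated as also owning Beatriz Tanaka's interest in Talon Capital LLC, giving 70% + 30% = 100%.
Direct interest in Talon Capital LLC: 100%.

100%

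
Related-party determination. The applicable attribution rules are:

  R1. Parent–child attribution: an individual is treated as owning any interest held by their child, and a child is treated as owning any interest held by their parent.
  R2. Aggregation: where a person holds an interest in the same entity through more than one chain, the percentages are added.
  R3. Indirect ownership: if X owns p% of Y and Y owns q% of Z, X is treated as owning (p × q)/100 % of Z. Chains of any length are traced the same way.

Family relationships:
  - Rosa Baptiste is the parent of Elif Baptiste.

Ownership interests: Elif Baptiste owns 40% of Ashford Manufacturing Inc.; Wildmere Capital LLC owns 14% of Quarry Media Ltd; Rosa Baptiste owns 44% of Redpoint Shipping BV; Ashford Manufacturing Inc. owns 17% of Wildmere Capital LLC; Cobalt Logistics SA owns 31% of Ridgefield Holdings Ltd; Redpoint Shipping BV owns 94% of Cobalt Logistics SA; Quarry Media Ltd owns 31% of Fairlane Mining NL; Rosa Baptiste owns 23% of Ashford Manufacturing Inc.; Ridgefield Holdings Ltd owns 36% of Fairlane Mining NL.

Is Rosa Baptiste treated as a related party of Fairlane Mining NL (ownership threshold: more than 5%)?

By parent–child attribution (R1), Rosa Baptiste is treated as also owning Elif Baptiste's interest in Ashford Manufacturing Inc, giving 23% + 40% = 63%.
Chain via Redpoint Shipping BV → Cobalt Logistics SA → Ridgefield Holdings Ltd (R3): 44% × 94% × 31% × 36% = 4.615776% of Fairlane Mining NL.
Chain via Ashford Manufacturing Inc. → Wildmere Capital LLC → Quarry Media Ltd (R3): 63% × 17% × 14% × 31% = 0.464814% of Fairlane Mining NL.
Aggregating (R2): 4.615776% + 0.464814% = 5.08059%.
5.08059% exceeds the 5% threshold, so Rosa is a related party to Fairlane Mining NL.

Yes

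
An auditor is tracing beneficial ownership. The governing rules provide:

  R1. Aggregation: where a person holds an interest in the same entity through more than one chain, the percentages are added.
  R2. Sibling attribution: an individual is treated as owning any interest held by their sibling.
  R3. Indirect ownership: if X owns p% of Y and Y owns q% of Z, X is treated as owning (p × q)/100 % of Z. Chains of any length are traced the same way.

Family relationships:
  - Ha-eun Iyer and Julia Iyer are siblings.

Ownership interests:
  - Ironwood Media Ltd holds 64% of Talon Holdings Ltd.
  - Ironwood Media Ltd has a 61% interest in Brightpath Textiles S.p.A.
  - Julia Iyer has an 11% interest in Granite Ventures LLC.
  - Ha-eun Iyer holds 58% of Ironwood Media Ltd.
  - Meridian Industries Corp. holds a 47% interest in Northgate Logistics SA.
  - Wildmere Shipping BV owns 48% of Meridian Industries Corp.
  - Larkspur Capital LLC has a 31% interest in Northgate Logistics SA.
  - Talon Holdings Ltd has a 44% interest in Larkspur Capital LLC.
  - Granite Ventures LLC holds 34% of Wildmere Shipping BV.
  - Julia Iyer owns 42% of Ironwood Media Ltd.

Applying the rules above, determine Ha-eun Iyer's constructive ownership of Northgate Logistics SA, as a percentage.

By sibling attribution (R2), Ha-eun Iyer is treated as also owning Julia Iyer's interest in Ironwood Media Ltd, giving 58% + 42% = 100%.
By sibling attribution (R2), Ha-eun Iyer is treated as owning Julia Iyer's 11% interest in Granite Ventures LLC.
Chain via Ironwood Media Ltd → Talon Holdings Ltd → Larkspur Capital LLC (R3): 100% × 64% × 44% × 31% = 8.7296% of Northgate Logistics SA.
Chain via Granite Ventures LLC → Wildmere Shipping BV → Meridian Industries Corp. (R3): 11% × 34% × 48% × 47% = 0.843744% of Northgate Logistics SA.
Aggregating (R1): 8.7296% + 0.843744% = 9.573344%.

9.573344%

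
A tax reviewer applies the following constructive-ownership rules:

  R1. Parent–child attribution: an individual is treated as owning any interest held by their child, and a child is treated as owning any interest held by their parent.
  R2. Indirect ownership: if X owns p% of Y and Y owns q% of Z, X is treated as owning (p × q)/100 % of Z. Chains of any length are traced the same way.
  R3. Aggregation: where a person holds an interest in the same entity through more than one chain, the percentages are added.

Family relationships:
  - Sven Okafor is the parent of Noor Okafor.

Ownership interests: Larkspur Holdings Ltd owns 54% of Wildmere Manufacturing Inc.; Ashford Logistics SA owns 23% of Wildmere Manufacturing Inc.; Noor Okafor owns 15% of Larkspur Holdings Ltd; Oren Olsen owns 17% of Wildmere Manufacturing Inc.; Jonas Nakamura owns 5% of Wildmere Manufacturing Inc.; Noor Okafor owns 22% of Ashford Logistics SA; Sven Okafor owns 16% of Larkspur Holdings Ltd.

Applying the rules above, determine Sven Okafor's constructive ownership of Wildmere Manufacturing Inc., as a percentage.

By parent–child attribution (R1), Sven Okafor is treated as also owning Noor Okafor's interest in Larkspur Holdings Ltd, giving 16% + 15% = 31%.
By parent–child attribution (R1), Sven Okafor is treated as owning Noor Okafor's 22% interest in Ashford Logistics SA.
Chain via Larkspur Holdings Ltd (R2): 31% × 54% = 16.74% of Wildmere Manufacturing Inc.
Chain via Ashford Logistics SA (R2): 22% × 23% = 5.06% of Wildmere Manufacturing Inc.
Aggregating (R3): 16.74% + 5.06% = 21.8%.

21.8%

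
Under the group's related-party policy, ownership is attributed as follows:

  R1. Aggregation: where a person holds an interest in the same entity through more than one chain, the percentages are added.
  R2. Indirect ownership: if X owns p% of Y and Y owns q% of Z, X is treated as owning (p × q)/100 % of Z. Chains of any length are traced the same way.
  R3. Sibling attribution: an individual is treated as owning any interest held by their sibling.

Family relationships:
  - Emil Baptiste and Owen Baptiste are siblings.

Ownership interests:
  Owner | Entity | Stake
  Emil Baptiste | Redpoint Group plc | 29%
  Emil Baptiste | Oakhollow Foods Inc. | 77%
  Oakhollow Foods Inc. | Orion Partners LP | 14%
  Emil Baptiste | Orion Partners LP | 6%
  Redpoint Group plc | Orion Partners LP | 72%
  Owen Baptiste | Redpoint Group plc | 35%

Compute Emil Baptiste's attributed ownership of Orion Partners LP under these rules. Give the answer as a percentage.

By sibling attribution (R3), Emil Baptiste is treated as also owning Owen Baptiste's interest in Redpoint Group plc, giving 29% + 35% = 64%.
Chain via Redpoint Group plc (R2): 64% × 72% = 46.08% of Orion Partners LP.
Chain via Oakhollow Foods Inc. (R2): 77% × 14% = 10.78% of Orion Partners LP.
Direct interest in Orion Partners LP: 6%.
Aggregating (R1): 46.08% + 10.78% + 6% = 62.86%.

62.86%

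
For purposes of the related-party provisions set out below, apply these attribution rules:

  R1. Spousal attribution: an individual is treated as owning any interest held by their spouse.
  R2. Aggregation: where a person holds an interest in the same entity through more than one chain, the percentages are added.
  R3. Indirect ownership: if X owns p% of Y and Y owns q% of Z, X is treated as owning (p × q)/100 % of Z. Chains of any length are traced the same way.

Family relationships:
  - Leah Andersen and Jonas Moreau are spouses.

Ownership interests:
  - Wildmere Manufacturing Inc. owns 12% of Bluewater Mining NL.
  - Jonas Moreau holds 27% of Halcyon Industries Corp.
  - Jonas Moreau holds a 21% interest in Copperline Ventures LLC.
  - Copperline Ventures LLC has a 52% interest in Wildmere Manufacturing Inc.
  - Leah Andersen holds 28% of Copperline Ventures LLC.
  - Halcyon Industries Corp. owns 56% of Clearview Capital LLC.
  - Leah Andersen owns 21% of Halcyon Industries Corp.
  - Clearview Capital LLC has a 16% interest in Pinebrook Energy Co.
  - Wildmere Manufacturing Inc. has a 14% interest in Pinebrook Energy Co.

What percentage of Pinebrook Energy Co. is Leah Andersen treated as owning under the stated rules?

7.868%

By spousal attribution (R1), Leah Andersen is treated as also owning Jonas Moreau's interest in Copperline Ventures LLC, giving 28% + 21% = 49%.
By spousal attribution (R1), Leah Andersen is treated as also owning Jonas Moreau's interest in Halcyon Industries Corp, giving 21% + 27% = 48%.
Chain via Copperline Ventures LLC → Wildmere Manufacturing Inc. (R3): 49% × 52% × 14% = 3.5672% of Pinebrook Energy Co.
Chain via Halcyon Industries Corp. → Clearview Capital LLC (R3): 48% × 56% × 16% = 4.3008% of Pinebrook Energy Co.
Aggregating (R2): 3.5672% + 4.3008% = 7.868%.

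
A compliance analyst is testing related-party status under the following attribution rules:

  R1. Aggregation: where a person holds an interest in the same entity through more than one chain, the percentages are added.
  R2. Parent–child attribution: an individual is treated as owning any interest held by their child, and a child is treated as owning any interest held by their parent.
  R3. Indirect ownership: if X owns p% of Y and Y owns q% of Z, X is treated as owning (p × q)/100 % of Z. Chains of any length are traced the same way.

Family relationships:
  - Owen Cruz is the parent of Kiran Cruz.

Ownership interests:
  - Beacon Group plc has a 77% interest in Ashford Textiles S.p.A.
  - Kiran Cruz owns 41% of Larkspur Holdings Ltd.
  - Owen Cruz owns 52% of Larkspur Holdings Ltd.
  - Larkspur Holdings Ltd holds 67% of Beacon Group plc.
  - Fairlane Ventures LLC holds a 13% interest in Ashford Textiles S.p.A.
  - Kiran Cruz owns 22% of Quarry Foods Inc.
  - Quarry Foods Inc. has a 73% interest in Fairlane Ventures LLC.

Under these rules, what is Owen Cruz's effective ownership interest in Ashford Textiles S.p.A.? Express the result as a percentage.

By parent–child attribution (R2), Owen Cruz is treated as also owning Kiran Cruz's interest in Larkspur Holdings Ltd, giving 52% + 41% = 93%.
By parent–child attribution (R2), Owen Cruz is treated as owning Kiran Cruz's 22% interest in Quarry Foods Inc.
Chain via Larkspur Holdings Ltd → Beacon Group plc (R3): 93% × 67% × 77% = 47.9787% of Ashford Textiles S.p.A.
Chain via Quarry Foods Inc. → Fairlane Ventures LLC (R3): 22% × 73% × 13% = 2.0878% of Ashford Textiles S.p.A.
Aggregating (R1): 47.9787% + 2.0878% = 50.0665%.

50.0665%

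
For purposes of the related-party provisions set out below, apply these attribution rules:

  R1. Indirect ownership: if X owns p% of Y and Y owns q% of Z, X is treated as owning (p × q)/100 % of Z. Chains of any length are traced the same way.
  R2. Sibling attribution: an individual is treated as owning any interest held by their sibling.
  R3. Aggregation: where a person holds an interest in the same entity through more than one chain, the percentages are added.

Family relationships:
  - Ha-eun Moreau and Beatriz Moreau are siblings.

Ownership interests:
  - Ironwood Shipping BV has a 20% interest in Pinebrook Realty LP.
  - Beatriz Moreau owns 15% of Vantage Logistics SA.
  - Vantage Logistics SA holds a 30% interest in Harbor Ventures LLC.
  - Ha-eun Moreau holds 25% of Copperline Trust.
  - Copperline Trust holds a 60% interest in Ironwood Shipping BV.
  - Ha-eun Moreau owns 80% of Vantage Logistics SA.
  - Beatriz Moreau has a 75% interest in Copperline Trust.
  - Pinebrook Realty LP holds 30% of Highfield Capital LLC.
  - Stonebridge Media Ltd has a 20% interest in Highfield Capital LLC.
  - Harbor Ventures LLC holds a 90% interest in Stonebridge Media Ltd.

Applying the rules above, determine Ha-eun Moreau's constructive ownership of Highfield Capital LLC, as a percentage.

By sibling attribution (R2), Ha-eun Moreau is treated as also owning Beatriz Moreau's interest in Vantage Logistics SA, giving 80% + 15% = 95%.
By sibling attribution (R2), Ha-eun Moreau is treated as also owning Beatriz Moreau's interest in Copperline Trust, giving 25% + 75% = 100%.
Chain via Vantage Logistics SA → Harbor Ventures LLC → Stonebridge Media Ltd (R1): 95% × 30% × 90% × 20% = 5.13% of Highfield Capital LLC.
Chain via Copperline Trust → Ironwood Shipping BV → Pinebrook Realty LP (R1): 100% × 60% × 20% × 30% = 3.6% of Highfield Capital LLC.
Aggregating (R3): 5.13% + 3.6% = 8.73%.

8.73%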